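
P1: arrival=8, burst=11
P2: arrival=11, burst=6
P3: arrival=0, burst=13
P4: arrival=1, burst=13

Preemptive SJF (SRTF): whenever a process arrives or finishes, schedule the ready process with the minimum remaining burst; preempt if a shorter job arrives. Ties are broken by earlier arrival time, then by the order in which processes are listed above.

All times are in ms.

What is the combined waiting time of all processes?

Schedule: | P3 0-13 | P2 13-19 | P1 19-30 | P4 30-43 |
Completion: P1=30  P2=19  P3=13  P4=43
Waiting = turnaround − burst: P1=11, P2=2, P3=0, P4=29
Total waiting = 11 + 2 + 0 + 29 = 42

42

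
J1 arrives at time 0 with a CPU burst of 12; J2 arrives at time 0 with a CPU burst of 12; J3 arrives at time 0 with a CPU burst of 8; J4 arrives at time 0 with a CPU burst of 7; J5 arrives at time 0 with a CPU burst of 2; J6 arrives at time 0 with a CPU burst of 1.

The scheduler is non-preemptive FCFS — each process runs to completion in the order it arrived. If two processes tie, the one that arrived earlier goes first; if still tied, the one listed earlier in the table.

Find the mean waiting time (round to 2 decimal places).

Timeline: | J1 0-12 | J2 12-24 | J3 24-32 | J4 32-39 | J5 39-41 | J6 41-42 |
Completion: J1=12  J2=24  J3=32  J4=39  J5=41  J6=42
Waiting times: J1=0, J2=12, J3=24, J4=32, J5=39, J6=41
Average waiting = (0+12+24+32+39+41) / 6 = 148/6 = 24.67

24.67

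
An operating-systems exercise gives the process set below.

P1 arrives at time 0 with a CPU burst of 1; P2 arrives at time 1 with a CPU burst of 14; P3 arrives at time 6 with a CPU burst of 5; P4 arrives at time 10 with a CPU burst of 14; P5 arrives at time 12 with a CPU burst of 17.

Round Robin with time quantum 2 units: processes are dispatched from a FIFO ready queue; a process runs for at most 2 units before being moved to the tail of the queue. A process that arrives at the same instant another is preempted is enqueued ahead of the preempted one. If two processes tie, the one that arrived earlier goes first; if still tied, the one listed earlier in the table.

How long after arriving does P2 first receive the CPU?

0

Schedule: | P1 0-1 | P2 1-7 | P3 7-9 | P2 9-11 | P3 11-13 | P4 13-15 | P2 15-17 | P5 17-19 | P3 19-20 | P4 20-22 | P2 22-24 | P5 24-26 | P4 26-28 | P2 28-30 | P5 30-32 | P4 32-34 | P5 34-36 | P4 36-38 | P5 38-40 | P4 40-42 | P5 42-44 | P4 44-46 | P5 46-51 |
Completion: P1=1  P2=30  P3=20  P4=46  P5=51
Response(P2) = first start − arrival = 1 − 1 = 0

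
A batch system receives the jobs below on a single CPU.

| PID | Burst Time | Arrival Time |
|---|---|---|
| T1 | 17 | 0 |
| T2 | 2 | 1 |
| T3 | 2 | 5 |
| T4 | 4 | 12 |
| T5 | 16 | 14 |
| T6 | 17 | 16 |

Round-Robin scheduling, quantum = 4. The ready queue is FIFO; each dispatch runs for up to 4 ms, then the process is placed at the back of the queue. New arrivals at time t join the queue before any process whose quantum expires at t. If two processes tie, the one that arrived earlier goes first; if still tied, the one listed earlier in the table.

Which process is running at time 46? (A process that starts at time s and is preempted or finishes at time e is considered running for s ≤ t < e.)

Schedule: | T1 0-4 | T2 4-6 | T1 6-10 | T3 10-12 | T1 12-16 | T4 16-20 | T5 20-24 | T6 24-28 | T1 28-32 | T5 32-36 | T6 36-40 | T1 40-41 | T5 41-45 | T6 45-49 | T5 49-53 | T6 53-58 |
Completion: T1=41  T2=6  T3=12  T4=20  T5=53  T6=58
Turnaround (C−A): T1=41  T2=5  T3=7  T4=8  T5=39  T6=42

T6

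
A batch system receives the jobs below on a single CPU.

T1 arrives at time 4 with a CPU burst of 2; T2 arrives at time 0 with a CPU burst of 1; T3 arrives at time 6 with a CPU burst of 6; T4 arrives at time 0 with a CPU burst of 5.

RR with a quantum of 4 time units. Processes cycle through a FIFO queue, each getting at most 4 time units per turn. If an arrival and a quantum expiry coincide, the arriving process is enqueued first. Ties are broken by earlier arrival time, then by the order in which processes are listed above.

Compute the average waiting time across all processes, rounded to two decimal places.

Gantt: | T2 0-1 | T4 1-5 | T1 5-7 | T4 7-8 | T3 8-14 |
Completion: T1=7  T2=1  T3=14  T4=8
Turnaround (C−A): T1=3  T2=1  T3=8  T4=8
Waiting times: T1=1, T2=0, T3=2, T4=3
Average waiting = (1+0+2+3) / 4 = 6/4 = 1.50

1.50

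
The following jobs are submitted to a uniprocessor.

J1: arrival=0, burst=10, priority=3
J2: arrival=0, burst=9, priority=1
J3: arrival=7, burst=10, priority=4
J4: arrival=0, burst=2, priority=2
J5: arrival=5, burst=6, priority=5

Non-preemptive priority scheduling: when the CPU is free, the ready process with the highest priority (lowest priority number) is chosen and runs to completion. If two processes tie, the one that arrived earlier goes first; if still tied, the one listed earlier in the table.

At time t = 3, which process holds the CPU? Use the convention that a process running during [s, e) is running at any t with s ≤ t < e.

J2

Timeline: | J2 0-9 | J4 9-11 | J1 11-21 | J3 21-31 | J5 31-37 |
Completion: J1=21  J2=9  J3=31  J4=11  J5=37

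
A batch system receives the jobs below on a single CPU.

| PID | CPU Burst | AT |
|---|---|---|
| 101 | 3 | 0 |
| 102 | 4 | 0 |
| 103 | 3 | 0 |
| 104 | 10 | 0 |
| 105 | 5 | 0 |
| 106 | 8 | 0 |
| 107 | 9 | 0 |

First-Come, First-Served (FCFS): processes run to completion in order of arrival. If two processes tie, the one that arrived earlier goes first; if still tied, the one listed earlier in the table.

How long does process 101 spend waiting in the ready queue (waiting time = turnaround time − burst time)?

0

Timeline: | 101 0-3 | 102 3-7 | 103 7-10 | 104 10-20 | 105 20-25 | 106 25-33 | 107 33-42 |
Completion: 101=3  102=7  103=10  104=20  105=25  106=33  107=42
Waiting(101) = turnaround − burst = 3 − 3 = 0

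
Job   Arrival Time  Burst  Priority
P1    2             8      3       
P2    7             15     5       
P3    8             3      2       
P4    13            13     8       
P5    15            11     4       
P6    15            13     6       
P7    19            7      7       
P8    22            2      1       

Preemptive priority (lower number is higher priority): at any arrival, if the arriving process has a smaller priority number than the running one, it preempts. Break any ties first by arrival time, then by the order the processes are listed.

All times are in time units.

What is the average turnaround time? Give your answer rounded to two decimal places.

Timeline: | idle 0-2 | P1 2-8 | P3 8-11 | P1 11-13 | P2 13-15 | P5 15-22 | P8 22-24 | P5 24-28 | P2 28-41 | P6 41-54 | P7 54-61 | P4 61-74 |
Completion: P1=13  P2=41  P3=11  P4=74  P5=28  P6=54  P7=61  P8=24
Turnaround (C−A): P1=11  P2=34  P3=3  P4=61  P5=13  P6=39  P7=42  P8=2
Turnaround times: P1=11, P2=34, P3=3, P4=61, P5=13, P6=39, P7=42, P8=2
Average turnaround = (11+34+3+61+13+39+42+2) / 8 = 205/8 = 25.63

25.63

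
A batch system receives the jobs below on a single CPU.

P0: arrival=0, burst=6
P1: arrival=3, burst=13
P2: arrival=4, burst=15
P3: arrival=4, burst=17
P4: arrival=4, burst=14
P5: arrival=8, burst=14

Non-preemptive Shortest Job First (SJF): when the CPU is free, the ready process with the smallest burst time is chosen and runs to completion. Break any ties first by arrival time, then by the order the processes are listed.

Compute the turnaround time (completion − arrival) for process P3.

75

Timeline: | P0 0-6 | P1 6-19 | P4 19-33 | P5 33-47 | P2 47-62 | P3 62-79 |
Completion: P0=6  P1=19  P2=62  P3=79  P4=33  P5=47
Turnaround(P3) = completion − arrival = 79 − 4 = 75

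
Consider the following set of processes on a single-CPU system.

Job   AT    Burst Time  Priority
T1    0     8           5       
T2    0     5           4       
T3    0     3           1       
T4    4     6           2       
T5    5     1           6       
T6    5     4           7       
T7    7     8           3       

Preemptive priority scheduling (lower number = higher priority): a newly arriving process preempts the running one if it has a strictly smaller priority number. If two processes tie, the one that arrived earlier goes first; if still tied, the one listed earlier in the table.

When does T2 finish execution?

22

Gantt: | T3 0-3 | T2 3-4 | T4 4-10 | T7 10-18 | T2 18-22 | T1 22-30 | T5 30-31 | T6 31-35 |
Completion: T1=30  T2=22  T3=3  T4=10  T5=31  T6=35  T7=18
Turnaround (C−A): T1=30  T2=22  T3=3  T4=6  T5=26  T6=30  T7=11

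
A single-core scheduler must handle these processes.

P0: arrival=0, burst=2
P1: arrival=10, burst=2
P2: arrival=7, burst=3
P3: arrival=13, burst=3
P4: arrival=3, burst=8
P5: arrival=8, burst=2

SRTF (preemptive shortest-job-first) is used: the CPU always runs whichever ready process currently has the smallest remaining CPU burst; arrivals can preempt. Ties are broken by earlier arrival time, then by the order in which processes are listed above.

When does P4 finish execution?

21

Timeline: | P0 0-2 | idle 2-3 | P4 3-7 | P2 7-10 | P5 10-12 | P1 12-14 | P3 14-17 | P4 17-21 |
Completion: P0=2  P1=14  P2=10  P3=17  P4=21  P5=12
Turnaround (C−A): P0=2  P1=4  P2=3  P3=4  P4=18  P5=4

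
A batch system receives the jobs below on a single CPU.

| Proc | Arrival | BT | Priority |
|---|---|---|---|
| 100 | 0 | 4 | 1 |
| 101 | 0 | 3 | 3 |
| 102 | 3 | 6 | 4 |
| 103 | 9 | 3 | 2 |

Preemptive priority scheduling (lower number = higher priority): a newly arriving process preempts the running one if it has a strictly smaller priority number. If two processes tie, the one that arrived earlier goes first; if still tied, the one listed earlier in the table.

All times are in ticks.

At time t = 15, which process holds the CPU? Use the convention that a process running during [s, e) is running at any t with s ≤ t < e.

102

Gantt: | 100 0-4 | 101 4-7 | 102 7-9 | 103 9-12 | 102 12-16 |
Completion: 100=4  101=7  102=16  103=12
Turnaround (C−A): 100=4  101=7  102=13  103=3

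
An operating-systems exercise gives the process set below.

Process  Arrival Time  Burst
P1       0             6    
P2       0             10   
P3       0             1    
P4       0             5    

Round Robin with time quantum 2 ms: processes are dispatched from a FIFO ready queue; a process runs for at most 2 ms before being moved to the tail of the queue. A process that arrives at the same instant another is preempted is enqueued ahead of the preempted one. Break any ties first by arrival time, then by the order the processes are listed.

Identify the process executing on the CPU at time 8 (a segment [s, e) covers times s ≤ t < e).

P1

Schedule: | P1 0-2 | P2 2-4 | P3 4-5 | P4 5-7 | P1 7-9 | P2 9-11 | P4 11-13 | P1 13-15 | P2 15-17 | P4 17-18 | P2 18-22 |
Completion: P1=15  P2=22  P3=5  P4=18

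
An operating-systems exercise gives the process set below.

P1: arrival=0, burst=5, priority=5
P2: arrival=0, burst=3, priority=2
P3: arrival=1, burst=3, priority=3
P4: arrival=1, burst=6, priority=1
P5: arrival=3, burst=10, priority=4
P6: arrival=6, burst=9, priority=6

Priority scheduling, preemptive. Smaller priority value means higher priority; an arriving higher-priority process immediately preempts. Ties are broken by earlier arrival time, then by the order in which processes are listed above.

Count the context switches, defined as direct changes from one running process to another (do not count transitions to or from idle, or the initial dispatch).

6

Schedule: | P2 0-1 | P4 1-7 | P2 7-9 | P3 9-12 | P5 12-22 | P1 22-27 | P6 27-36 |
Completion: P1=27  P2=9  P3=12  P4=7  P5=22  P6=36
Turnaround (C−A): P1=27  P2=9  P3=11  P4=6  P5=19  P6=30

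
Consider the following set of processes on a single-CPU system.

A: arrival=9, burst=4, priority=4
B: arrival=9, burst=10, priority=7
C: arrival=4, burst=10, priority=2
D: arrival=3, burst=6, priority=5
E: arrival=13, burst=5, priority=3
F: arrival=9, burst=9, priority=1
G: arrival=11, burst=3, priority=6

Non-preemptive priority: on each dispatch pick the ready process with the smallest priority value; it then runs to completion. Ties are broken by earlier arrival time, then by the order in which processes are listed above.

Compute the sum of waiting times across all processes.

110

Timeline: | idle 0-3 | D 3-9 | F 9-18 | C 18-28 | E 28-33 | A 33-37 | G 37-40 | B 40-50 |
Completion: A=37  B=50  C=28  D=9  E=33  F=18  G=40
Turnaround (C−A): A=28  B=41  C=24  D=6  E=20  F=9  G=29
Waiting = turnaround − burst: A=24, B=31, C=14, D=0, E=15, F=0, G=26
Total waiting = 24 + 31 + 14 + 0 + 15 + 0 + 26 = 110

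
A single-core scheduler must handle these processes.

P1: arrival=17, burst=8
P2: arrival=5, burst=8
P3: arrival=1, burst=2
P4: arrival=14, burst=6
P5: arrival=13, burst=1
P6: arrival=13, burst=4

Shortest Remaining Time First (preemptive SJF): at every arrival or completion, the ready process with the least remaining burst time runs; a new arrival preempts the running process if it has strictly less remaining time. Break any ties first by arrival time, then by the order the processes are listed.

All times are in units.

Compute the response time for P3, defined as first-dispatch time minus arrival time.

0

Gantt: | idle 0-1 | P3 1-3 | idle 3-5 | P2 5-13 | P5 13-14 | P6 14-18 | P4 18-24 | P1 24-32 |
Completion: P1=32  P2=13  P3=3  P4=24  P5=14  P6=18
Turnaround (C−A): P1=15  P2=8  P3=2  P4=10  P5=1  P6=5
Response(P3) = first start − arrival = 1 − 1 = 0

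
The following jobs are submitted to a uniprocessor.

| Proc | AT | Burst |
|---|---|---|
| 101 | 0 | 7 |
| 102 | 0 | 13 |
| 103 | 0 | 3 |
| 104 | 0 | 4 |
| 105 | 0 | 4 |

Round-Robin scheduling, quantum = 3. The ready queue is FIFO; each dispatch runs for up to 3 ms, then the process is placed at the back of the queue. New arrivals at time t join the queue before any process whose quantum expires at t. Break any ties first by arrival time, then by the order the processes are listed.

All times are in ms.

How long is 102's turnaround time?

31

Timeline: | 101 0-3 | 102 3-6 | 103 6-9 | 104 9-12 | 105 12-15 | 101 15-18 | 102 18-21 | 104 21-22 | 105 22-23 | 101 23-24 | 102 24-31 |
Completion: 101=24  102=31  103=9  104=22  105=23
Turnaround (C−A): 101=24  102=31  103=9  104=22  105=23
Turnaround(102) = completion − arrival = 31 − 0 = 31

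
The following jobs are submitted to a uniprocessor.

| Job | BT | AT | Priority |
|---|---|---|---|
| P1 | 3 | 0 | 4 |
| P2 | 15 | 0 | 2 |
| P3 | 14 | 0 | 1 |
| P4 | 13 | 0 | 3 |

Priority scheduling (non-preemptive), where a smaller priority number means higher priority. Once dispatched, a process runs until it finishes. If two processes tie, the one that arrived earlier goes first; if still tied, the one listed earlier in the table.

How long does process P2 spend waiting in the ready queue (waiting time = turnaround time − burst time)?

14

Schedule: | P3 0-14 | P2 14-29 | P4 29-42 | P1 42-45 |
Completion: P1=45  P2=29  P3=14  P4=42
Waiting(P2) = turnaround − burst = 29 − 15 = 14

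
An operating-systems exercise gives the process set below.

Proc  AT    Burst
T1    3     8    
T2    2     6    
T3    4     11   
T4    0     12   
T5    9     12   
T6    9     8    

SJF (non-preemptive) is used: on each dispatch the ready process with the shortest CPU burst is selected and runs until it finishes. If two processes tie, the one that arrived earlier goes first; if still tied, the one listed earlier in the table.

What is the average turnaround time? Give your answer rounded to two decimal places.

Gantt: | T4 0-12 | T2 12-18 | T1 18-26 | T6 26-34 | T3 34-45 | T5 45-57 |
Completion: T1=26  T2=18  T3=45  T4=12  T5=57  T6=34
Turnaround times: T1=23, T2=16, T3=41, T4=12, T5=48, T6=25
Average turnaround = (23+16+41+12+48+25) / 6 = 165/6 = 27.50

27.50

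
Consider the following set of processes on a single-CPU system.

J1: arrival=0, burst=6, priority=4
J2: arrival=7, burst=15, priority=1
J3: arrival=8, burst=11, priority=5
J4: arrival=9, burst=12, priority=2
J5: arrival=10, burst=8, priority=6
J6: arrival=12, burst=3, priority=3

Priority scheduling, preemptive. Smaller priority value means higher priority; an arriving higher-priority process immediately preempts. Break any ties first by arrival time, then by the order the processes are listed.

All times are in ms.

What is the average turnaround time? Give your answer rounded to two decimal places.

26.17

Timeline: | J1 0-6 | idle 6-7 | J2 7-22 | J4 22-34 | J6 34-37 | J3 37-48 | J5 48-56 |
Completion: J1=6  J2=22  J3=48  J4=34  J5=56  J6=37
Turnaround (C−A): J1=6  J2=15  J3=40  J4=25  J5=46  J6=25
Turnaround times: J1=6, J2=15, J3=40, J4=25, J5=46, J6=25
Average turnaround = (6+15+40+25+46+25) / 6 = 157/6 = 26.17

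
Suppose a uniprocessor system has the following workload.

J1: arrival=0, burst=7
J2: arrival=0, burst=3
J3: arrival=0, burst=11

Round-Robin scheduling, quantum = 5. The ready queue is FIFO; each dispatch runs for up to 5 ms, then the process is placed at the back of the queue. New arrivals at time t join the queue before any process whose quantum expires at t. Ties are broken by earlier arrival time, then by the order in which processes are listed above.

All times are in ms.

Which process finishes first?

J2

Schedule: | J1 0-5 | J2 5-8 | J3 8-13 | J1 13-15 | J3 15-21 |
Completion: J1=15  J2=8  J3=21
Turnaround (C−A): J1=15  J2=8  J3=21
Finish order: J2 → J1 → J3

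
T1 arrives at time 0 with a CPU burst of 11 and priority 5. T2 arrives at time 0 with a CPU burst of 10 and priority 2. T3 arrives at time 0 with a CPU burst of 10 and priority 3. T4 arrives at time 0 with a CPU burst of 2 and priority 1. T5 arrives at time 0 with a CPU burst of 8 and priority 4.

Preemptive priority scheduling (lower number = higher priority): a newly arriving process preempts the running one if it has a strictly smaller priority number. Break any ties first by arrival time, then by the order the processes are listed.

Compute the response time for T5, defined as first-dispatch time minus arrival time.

22

Schedule: | T4 0-2 | T2 2-12 | T3 12-22 | T5 22-30 | T1 30-41 |
Completion: T1=41  T2=12  T3=22  T4=2  T5=30
Response(T5) = first start − arrival = 22 − 0 = 22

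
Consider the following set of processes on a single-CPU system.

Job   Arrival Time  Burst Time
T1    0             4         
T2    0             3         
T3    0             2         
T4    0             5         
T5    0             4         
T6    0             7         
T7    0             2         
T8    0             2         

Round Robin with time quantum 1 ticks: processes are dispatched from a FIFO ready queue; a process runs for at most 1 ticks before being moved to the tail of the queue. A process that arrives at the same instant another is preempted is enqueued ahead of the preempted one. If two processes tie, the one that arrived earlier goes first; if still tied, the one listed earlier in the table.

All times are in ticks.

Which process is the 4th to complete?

Schedule: | T1 0-1 | T2 1-2 | T3 2-3 | T4 3-4 | T5 4-5 | T6 5-6 | T7 6-7 | T8 7-8 | T1 8-9 | T2 9-10 | T3 10-11 | T4 11-12 | T5 12-13 | T6 13-14 | T7 14-15 | T8 15-16 | T1 16-17 | T2 17-18 | T4 18-19 | T5 19-20 | T6 20-21 | T1 21-22 | T4 22-23 | T5 23-24 | T6 24-25 | T4 25-26 | T6 26-29 |
Completion: T1=22  T2=18  T3=11  T4=26  T5=24  T6=29  T7=15  T8=16
Turnaround (C−A): T1=22  T2=18  T3=11  T4=26  T5=24  T6=29  T7=15  T8=16
Finish order: T3 → T7 → T8 → T2 → T1 → T5 → T4 → T6

T2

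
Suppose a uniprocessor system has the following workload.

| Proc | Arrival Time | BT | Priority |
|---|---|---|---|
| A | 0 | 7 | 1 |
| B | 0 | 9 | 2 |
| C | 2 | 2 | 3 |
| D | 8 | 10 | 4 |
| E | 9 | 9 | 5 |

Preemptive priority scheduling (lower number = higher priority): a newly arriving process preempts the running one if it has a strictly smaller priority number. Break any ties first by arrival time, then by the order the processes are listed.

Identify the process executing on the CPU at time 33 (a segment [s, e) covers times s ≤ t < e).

Timeline: | A 0-7 | B 7-16 | C 16-18 | D 18-28 | E 28-37 |
Completion: A=7  B=16  C=18  D=28  E=37

E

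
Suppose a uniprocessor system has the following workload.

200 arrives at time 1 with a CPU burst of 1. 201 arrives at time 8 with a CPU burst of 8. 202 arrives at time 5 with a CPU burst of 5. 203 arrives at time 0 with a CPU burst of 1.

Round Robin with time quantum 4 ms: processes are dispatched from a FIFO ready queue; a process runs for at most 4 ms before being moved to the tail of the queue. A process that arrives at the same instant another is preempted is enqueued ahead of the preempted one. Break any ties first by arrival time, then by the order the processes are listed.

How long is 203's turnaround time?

Schedule: | 203 0-1 | 200 1-2 | idle 2-5 | 202 5-9 | 201 9-13 | 202 13-14 | 201 14-18 |
Completion: 200=2  201=18  202=14  203=1
Turnaround (C−A): 200=1  201=10  202=9  203=1
Turnaround(203) = completion − arrival = 1 − 0 = 1

1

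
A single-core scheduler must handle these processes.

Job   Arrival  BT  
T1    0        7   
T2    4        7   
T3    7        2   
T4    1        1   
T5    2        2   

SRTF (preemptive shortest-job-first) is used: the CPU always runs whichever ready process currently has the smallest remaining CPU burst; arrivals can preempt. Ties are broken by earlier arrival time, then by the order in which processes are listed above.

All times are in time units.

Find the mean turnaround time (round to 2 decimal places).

Schedule: | T1 0-1 | T4 1-2 | T5 2-4 | T1 4-7 | T3 7-9 | T1 9-12 | T2 12-19 |
Completion: T1=12  T2=19  T3=9  T4=2  T5=4
Turnaround times: T1=12, T2=15, T3=2, T4=1, T5=2
Average turnaround = (12+15+2+1+2) / 5 = 32/5 = 6.40

6.40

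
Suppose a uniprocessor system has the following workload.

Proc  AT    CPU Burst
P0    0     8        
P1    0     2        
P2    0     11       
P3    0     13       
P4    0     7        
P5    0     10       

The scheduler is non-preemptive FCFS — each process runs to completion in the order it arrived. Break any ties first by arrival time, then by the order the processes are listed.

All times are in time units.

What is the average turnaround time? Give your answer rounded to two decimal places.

27.50

Schedule: | P0 0-8 | P1 8-10 | P2 10-21 | P3 21-34 | P4 34-41 | P5 41-51 |
Completion: P0=8  P1=10  P2=21  P3=34  P4=41  P5=51
Turnaround times: P0=8, P1=10, P2=21, P3=34, P4=41, P5=51
Average turnaround = (8+10+21+34+41+51) / 6 = 165/6 = 27.50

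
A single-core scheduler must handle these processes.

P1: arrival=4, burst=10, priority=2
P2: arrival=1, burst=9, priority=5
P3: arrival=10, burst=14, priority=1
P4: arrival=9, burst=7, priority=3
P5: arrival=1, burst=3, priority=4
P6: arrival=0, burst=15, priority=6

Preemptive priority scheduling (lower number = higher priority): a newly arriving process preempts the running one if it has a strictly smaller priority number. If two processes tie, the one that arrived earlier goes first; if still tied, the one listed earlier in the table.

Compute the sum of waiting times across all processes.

Gantt: | P6 0-1 | P5 1-4 | P1 4-10 | P3 10-24 | P1 24-28 | P4 28-35 | P2 35-44 | P6 44-58 |
Completion: P1=28  P2=44  P3=24  P4=35  P5=4  P6=58
Turnaround (C−A): P1=24  P2=43  P3=14  P4=26  P5=3  P6=58
Waiting = turnaround − burst: P1=14, P2=34, P3=0, P4=19, P5=0, P6=43
Total waiting = 14 + 34 + 0 + 19 + 0 + 43 = 110

110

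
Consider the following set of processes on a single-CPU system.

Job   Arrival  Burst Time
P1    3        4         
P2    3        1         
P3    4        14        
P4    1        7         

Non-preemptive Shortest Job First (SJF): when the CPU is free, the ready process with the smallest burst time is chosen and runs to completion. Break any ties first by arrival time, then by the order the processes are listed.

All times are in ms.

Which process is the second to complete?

P2

Schedule: | idle 0-1 | P4 1-8 | P2 8-9 | P1 9-13 | P3 13-27 |
Completion: P1=13  P2=9  P3=27  P4=8
Turnaround (C−A): P1=10  P2=6  P3=23  P4=7
Finish order: P4 → P2 → P1 → P3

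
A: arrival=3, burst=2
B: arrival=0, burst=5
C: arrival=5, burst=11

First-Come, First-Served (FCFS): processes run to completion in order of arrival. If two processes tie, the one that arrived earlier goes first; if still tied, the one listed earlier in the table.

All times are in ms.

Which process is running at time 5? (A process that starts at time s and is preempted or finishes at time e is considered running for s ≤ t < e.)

A

Timeline: | B 0-5 | A 5-7 | C 7-18 |
Completion: A=7  B=5  C=18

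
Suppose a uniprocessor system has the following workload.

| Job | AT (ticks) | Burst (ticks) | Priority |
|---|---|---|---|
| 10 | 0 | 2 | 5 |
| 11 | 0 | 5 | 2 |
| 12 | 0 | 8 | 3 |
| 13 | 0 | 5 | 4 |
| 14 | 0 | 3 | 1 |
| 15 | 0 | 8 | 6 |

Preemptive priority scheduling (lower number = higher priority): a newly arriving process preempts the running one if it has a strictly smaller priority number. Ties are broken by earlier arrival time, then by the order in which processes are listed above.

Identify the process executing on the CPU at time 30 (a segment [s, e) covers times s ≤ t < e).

Schedule: | 14 0-3 | 11 3-8 | 12 8-16 | 13 16-21 | 10 21-23 | 15 23-31 |
Completion: 10=23  11=8  12=16  13=21  14=3  15=31
Turnaround (C−A): 10=23  11=8  12=16  13=21  14=3  15=31

15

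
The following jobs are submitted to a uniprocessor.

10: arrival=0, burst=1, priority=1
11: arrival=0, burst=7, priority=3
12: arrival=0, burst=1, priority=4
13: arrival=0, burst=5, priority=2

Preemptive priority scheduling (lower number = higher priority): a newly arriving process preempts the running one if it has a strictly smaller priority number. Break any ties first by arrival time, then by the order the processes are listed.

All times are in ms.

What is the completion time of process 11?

Timeline: | 10 0-1 | 13 1-6 | 11 6-13 | 12 13-14 |
Completion: 10=1  11=13  12=14  13=6

13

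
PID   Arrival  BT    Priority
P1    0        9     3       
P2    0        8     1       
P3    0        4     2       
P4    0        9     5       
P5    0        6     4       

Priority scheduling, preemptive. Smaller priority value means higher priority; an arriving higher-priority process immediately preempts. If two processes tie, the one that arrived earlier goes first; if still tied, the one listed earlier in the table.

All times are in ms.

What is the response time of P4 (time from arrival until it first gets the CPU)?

Schedule: | P2 0-8 | P3 8-12 | P1 12-21 | P5 21-27 | P4 27-36 |
Completion: P1=21  P2=8  P3=12  P4=36  P5=27
Turnaround (C−A): P1=21  P2=8  P3=12  P4=36  P5=27
Response(P4) = first start − arrival = 27 − 0 = 27

27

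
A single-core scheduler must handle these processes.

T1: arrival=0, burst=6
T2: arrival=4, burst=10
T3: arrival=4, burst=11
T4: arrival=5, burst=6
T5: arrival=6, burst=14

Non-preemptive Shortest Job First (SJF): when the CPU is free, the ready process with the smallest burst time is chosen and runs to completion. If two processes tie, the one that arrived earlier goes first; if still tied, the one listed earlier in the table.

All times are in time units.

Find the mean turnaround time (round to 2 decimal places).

20.20

Schedule: | T1 0-6 | T4 6-12 | T2 12-22 | T3 22-33 | T5 33-47 |
Completion: T1=6  T2=22  T3=33  T4=12  T5=47
Turnaround (C−A): T1=6  T2=18  T3=29  T4=7  T5=41
Turnaround times: T1=6, T2=18, T3=29, T4=7, T5=41
Average turnaround = (6+18+29+7+41) / 5 = 101/5 = 20.20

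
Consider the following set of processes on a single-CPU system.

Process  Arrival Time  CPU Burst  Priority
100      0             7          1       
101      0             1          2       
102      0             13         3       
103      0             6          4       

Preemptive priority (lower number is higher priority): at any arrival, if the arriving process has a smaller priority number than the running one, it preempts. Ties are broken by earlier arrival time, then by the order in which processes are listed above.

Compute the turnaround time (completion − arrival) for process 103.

Schedule: | 100 0-7 | 101 7-8 | 102 8-21 | 103 21-27 |
Completion: 100=7  101=8  102=21  103=27
Turnaround(103) = completion − arrival = 27 − 0 = 27

27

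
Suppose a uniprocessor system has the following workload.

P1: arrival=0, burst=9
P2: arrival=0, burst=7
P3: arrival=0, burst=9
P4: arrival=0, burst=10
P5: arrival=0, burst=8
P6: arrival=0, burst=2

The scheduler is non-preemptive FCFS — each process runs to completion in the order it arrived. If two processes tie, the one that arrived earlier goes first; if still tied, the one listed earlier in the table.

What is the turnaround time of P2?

16

Schedule: | P1 0-9 | P2 9-16 | P3 16-25 | P4 25-35 | P5 35-43 | P6 43-45 |
Completion: P1=9  P2=16  P3=25  P4=35  P5=43  P6=45
Turnaround (C−A): P1=9  P2=16  P3=25  P4=35  P5=43  P6=45
Turnaround(P2) = completion − arrival = 16 − 0 = 16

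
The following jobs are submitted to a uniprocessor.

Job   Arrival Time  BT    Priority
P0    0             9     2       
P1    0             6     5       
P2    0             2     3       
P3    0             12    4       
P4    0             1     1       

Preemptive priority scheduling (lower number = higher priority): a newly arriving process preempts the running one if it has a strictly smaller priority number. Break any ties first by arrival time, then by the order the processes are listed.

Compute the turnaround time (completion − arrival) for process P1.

Timeline: | P4 0-1 | P0 1-10 | P2 10-12 | P3 12-24 | P1 24-30 |
Completion: P0=10  P1=30  P2=12  P3=24  P4=1
Turnaround (C−A): P0=10  P1=30  P2=12  P3=24  P4=1
Turnaround(P1) = completion − arrival = 30 − 0 = 30

30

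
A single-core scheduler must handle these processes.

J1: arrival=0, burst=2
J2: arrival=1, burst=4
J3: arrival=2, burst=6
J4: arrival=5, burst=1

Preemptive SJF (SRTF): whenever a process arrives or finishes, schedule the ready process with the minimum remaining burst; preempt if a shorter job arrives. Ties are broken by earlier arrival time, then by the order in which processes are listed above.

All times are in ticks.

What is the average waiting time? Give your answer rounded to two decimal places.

1.75

Timeline: | J1 0-2 | J2 2-6 | J4 6-7 | J3 7-13 |
Completion: J1=2  J2=6  J3=13  J4=7
Turnaround (C−A): J1=2  J2=5  J3=11  J4=2
Waiting times: J1=0, J2=1, J3=5, J4=1
Average waiting = (0+1+5+1) / 4 = 7/4 = 1.75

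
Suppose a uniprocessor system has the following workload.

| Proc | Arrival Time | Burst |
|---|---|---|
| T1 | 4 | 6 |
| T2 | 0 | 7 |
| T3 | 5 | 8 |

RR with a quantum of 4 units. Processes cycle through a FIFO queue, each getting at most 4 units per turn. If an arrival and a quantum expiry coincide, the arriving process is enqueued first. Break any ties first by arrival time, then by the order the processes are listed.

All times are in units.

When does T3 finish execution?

Gantt: | T2 0-4 | T1 4-8 | T2 8-11 | T3 11-15 | T1 15-17 | T3 17-21 |
Completion: T1=17  T2=11  T3=21
Turnaround (C−A): T1=13  T2=11  T3=16

21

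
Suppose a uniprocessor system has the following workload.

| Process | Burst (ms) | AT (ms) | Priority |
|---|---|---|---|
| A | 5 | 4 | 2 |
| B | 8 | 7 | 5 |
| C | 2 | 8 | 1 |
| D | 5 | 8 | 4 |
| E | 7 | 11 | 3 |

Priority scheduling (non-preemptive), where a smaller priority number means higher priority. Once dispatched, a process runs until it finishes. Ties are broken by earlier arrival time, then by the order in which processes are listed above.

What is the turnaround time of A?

Timeline: | idle 0-4 | A 4-9 | C 9-11 | E 11-18 | D 18-23 | B 23-31 |
Completion: A=9  B=31  C=11  D=23  E=18
Turnaround (C−A): A=5  B=24  C=3  D=15  E=7
Turnaround(A) = completion − arrival = 9 − 4 = 5

5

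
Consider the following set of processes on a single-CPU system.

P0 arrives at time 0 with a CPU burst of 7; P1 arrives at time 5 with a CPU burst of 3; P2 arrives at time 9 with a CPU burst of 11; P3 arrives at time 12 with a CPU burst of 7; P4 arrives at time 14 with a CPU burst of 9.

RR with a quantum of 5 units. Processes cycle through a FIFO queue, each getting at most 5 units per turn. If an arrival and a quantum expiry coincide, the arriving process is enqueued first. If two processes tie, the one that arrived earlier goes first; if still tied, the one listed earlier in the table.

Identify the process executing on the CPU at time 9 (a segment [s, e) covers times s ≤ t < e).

P0

Gantt: | P0 0-5 | P1 5-8 | P0 8-10 | P2 10-15 | P3 15-20 | P4 20-25 | P2 25-30 | P3 30-32 | P4 32-36 | P2 36-37 |
Completion: P0=10  P1=8  P2=37  P3=32  P4=36
Turnaround (C−A): P0=10  P1=3  P2=28  P3=20  P4=22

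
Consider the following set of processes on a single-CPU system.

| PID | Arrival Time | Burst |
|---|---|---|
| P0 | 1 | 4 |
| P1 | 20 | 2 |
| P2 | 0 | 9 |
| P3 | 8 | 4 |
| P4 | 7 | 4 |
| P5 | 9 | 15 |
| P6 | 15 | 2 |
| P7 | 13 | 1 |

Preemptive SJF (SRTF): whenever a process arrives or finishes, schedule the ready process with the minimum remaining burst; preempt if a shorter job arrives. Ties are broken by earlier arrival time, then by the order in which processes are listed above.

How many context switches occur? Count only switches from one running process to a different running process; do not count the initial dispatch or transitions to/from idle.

Timeline: | P2 0-1 | P0 1-5 | P2 5-7 | P4 7-11 | P3 11-13 | P7 13-14 | P3 14-16 | P6 16-18 | P2 18-20 | P1 20-22 | P2 22-26 | P5 26-41 |
Completion: P0=5  P1=22  P2=26  P3=16  P4=11  P5=41  P6=18  P7=14

11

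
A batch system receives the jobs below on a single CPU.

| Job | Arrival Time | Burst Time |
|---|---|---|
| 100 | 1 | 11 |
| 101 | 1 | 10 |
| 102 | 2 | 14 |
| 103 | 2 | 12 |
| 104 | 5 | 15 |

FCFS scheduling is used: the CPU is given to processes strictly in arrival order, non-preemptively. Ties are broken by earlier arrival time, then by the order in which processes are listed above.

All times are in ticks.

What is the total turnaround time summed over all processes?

170

Schedule: | idle 0-1 | 100 1-12 | 101 12-22 | 102 22-36 | 103 36-48 | 104 48-63 |
Completion: 100=12  101=22  102=36  103=48  104=63
Turnaround (C−A): 100=11  101=21  102=34  103=46  104=58
Turnaround = completion − arrival: 100=11, 101=21, 102=34, 103=46, 104=58
Total turnaround = 11 + 21 + 34 + 46 + 58 = 170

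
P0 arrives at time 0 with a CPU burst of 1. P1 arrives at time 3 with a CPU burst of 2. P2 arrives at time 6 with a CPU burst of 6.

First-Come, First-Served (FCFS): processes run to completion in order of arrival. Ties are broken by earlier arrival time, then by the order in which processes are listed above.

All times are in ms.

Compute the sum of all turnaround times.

Gantt: | P0 0-1 | idle 1-3 | P1 3-5 | idle 5-6 | P2 6-12 |
Completion: P0=1  P1=5  P2=12
Turnaround = completion − arrival: P0=1, P1=2, P2=6
Total turnaround = 1 + 2 + 6 = 9

9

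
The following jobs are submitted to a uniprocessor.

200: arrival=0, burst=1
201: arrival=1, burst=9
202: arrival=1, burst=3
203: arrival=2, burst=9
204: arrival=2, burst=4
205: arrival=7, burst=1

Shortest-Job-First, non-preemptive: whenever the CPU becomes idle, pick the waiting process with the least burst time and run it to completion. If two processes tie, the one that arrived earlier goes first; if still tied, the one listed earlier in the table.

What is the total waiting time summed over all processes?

Gantt: | 200 0-1 | 202 1-4 | 204 4-8 | 205 8-9 | 201 9-18 | 203 18-27 |
Completion: 200=1  201=18  202=4  203=27  204=8  205=9
Turnaround (C−A): 200=1  201=17  202=3  203=25  204=6  205=2
Waiting = turnaround − burst: 200=0, 201=8, 202=0, 203=16, 204=2, 205=1
Total waiting = 0 + 8 + 0 + 16 + 2 + 1 = 27

27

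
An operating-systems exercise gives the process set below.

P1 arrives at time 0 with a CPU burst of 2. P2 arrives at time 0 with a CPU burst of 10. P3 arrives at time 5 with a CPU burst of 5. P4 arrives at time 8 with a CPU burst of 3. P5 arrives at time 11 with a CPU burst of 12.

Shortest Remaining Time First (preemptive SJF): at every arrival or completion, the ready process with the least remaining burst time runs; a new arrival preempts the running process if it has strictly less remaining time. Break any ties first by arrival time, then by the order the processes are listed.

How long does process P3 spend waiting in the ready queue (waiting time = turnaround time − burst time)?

Schedule: | P1 0-2 | P2 2-5 | P3 5-10 | P4 10-13 | P2 13-20 | P5 20-32 |
Completion: P1=2  P2=20  P3=10  P4=13  P5=32
Turnaround (C−A): P1=2  P2=20  P3=5  P4=5  P5=21
Waiting(P3) = turnaround − burst = 5 − 5 = 0

0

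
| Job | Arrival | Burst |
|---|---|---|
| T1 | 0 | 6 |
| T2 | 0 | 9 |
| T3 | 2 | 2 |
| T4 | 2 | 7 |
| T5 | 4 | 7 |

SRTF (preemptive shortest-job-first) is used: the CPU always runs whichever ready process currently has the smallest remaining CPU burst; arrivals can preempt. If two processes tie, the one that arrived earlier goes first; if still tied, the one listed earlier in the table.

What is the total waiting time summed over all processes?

41

Timeline: | T1 0-2 | T3 2-4 | T1 4-8 | T4 8-15 | T5 15-22 | T2 22-31 |
Completion: T1=8  T2=31  T3=4  T4=15  T5=22
Turnaround (C−A): T1=8  T2=31  T3=2  T4=13  T5=18
Waiting = turnaround − burst: T1=2, T2=22, T3=0, T4=6, T5=11
Total waiting = 2 + 22 + 0 + 6 + 11 = 41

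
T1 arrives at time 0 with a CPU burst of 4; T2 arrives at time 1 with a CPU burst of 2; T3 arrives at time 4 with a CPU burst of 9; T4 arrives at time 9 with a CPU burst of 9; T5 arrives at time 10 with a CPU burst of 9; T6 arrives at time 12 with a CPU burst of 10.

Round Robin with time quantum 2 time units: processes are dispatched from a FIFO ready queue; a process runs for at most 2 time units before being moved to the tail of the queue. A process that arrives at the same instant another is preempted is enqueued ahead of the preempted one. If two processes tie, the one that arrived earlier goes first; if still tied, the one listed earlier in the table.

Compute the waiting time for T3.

18

Schedule: | T1 0-2 | T2 2-4 | T1 4-6 | T3 6-10 | T4 10-12 | T5 12-14 | T3 14-16 | T6 16-18 | T4 18-20 | T5 20-22 | T3 22-24 | T6 24-26 | T4 26-28 | T5 28-30 | T3 30-31 | T6 31-33 | T4 33-35 | T5 35-37 | T6 37-39 | T4 39-40 | T5 40-41 | T6 41-43 |
Completion: T1=6  T2=4  T3=31  T4=40  T5=41  T6=43
Waiting(T3) = turnaround − burst = 27 − 9 = 18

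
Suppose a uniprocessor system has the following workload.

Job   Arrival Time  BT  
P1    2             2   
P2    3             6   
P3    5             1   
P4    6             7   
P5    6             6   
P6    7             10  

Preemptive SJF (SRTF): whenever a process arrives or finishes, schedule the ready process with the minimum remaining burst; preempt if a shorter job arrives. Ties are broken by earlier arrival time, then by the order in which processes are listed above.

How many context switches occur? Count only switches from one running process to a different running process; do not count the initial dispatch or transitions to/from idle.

6

Gantt: | idle 0-2 | P1 2-4 | P2 4-5 | P3 5-6 | P2 6-11 | P5 11-17 | P4 17-24 | P6 24-34 |
Completion: P1=4  P2=11  P3=6  P4=24  P5=17  P6=34
Turnaround (C−A): P1=2  P2=8  P3=1  P4=18  P5=11  P6=27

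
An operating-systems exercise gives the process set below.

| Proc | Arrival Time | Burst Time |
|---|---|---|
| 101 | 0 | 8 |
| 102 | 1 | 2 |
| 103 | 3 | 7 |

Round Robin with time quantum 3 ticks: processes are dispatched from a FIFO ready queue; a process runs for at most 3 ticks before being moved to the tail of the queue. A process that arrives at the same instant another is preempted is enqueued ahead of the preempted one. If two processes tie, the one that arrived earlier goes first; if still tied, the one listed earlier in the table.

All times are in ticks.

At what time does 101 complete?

16

Gantt: | 101 0-3 | 102 3-5 | 103 5-8 | 101 8-11 | 103 11-14 | 101 14-16 | 103 16-17 |
Completion: 101=16  102=5  103=17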